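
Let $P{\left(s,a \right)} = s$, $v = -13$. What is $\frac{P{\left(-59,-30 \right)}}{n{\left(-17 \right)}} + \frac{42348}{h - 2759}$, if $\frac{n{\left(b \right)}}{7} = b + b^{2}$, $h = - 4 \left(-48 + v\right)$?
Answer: $- \frac{80778977}{4788560} \approx -16.869$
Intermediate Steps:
$h = 244$ ($h = - 4 \left(-48 - 13\right) = \left(-4\right) \left(-61\right) = 244$)
$n{\left(b \right)} = 7 b + 7 b^{2}$ ($n{\left(b \right)} = 7 \left(b + b^{2}\right) = 7 b + 7 b^{2}$)
$\frac{P{\left(-59,-30 \right)}}{n{\left(-17 \right)}} + \frac{42348}{h - 2759} = - \frac{59}{7 \left(-17\right) \left(1 - 17\right)} + \frac{42348}{244 - 2759} = - \frac{59}{7 \left(-17\right) \left(-16\right)} + \frac{42348}{-2515} = - \frac{59}{1904} + 42348 \left(- \frac{1}{2515}\right) = \left(-59\right) \frac{1}{1904} - \frac{42348}{2515} = - \frac{59}{1904} - \frac{42348}{2515} = - \frac{80778977}{4788560}$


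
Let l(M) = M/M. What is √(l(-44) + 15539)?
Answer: 2*√3885 ≈ 124.66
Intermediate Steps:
l(M) = 1
√(l(-44) + 15539) = √(1 + 15539) = √15540 = 2*√3885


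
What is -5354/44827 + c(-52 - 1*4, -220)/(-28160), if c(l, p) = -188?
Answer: -35585291/315582080 ≈ -0.11276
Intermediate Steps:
-5354/44827 + c(-52 - 1*4, -220)/(-28160) = -5354/44827 - 188/(-28160) = -5354*1/44827 - 188*(-1/28160) = -5354/44827 + 47/7040 = -35585291/315582080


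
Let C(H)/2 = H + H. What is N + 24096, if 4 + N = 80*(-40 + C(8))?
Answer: 23452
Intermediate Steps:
C(H) = 4*H (C(H) = 2*(H + H) = 2*(2*H) = 4*H)
N = -644 (N = -4 + 80*(-40 + 4*8) = -4 + 80*(-40 + 32) = -4 + 80*(-8) = -4 - 640 = -644)
N + 24096 = -644 + 24096 = 23452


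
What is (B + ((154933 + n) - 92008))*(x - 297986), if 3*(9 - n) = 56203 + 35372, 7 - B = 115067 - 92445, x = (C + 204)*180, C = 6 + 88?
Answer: -2393124724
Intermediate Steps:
C = 94
x = 53640 (x = (94 + 204)*180 = 298*180 = 53640)
B = -22615 (B = 7 - (115067 - 92445) = 7 - 1*22622 = 7 - 22622 = -22615)
n = -30516 (n = 9 - (56203 + 35372)/3 = 9 - ⅓*91575 = 9 - 30525 = -30516)
(B + ((154933 + n) - 92008))*(x - 297986) = (-22615 + ((154933 - 30516) - 92008))*(53640 - 297986) = (-22615 + (124417 - 92008))*(-244346) = (-22615 + 32409)*(-244346) = 9794*(-244346) = -2393124724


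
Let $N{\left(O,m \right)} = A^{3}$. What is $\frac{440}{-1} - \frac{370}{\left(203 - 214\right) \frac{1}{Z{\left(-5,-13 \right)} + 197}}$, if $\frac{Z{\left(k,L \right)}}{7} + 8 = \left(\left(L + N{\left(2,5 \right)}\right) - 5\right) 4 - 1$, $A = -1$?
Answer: $- \frac{152100}{11} \approx -13827.0$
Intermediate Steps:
$N{\left(O,m \right)} = -1$ ($N{\left(O,m \right)} = \left(-1\right)^{3} = -1$)
$Z{\left(k,L \right)} = -231 + 28 L$ ($Z{\left(k,L \right)} = -56 + 7 \left(\left(\left(L - 1\right) - 5\right) 4 - 1\right) = -56 + 7 \left(\left(\left(-1 + L\right) - 5\right) 4 - 1\right) = -56 + 7 \left(\left(-6 + L\right) 4 - 1\right) = -56 + 7 \left(\left(-24 + 4 L\right) - 1\right) = -56 + 7 \left(-25 + 4 L\right) = -56 + \left(-175 + 28 L\right) = -231 + 28 L$)
$\frac{440}{-1} - \frac{370}{\left(203 - 214\right) \frac{1}{Z{\left(-5,-13 \right)} + 197}} = \frac{440}{-1} - \frac{370}{\left(203 - 214\right) \frac{1}{\left(-231 + 28 \left(-13\right)\right) + 197}} = 440 \left(-1\right) - \frac{370}{\left(-11\right) \frac{1}{\left(-231 - 364\right) + 197}} = -440 - \frac{370}{\left(-11\right) \frac{1}{-595 + 197}} = -440 - \frac{370}{\left(-11\right) \frac{1}{-398}} = -440 - \frac{370}{\left(-11\right) \left(- \frac{1}{398}\right)} = -440 - \frac{370}{\frac{11}{398}} = -440 - \frac{147260}{11} = - \frac{152100}{11}$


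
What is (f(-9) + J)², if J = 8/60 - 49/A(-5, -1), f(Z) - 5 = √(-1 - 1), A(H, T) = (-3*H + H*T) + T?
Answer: 367534/81225 + 1456*I*√2/285 ≈ 4.5249 + 7.2249*I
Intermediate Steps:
A(H, T) = T - 3*H + H*T
f(Z) = 5 + I*√2 (f(Z) = 5 + √(-1 - 1) = 5 + √(-2) = 5 + I*√2)
J = -697/285 (J = 8/60 - 49/(-1 - 3*(-5) - 5*(-1)) = 8*(1/60) - 49/(-1 + 15 + 5) = 2/15 - 49/19 = -697/285 ≈ -2.4456)
(f(-9) + J)² = ((5 + I*√2) - 697/285)² = (728/285 + I*√2)²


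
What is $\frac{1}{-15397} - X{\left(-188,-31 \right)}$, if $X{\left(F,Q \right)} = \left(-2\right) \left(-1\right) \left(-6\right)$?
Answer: $\frac{184763}{15397} \approx 12.0$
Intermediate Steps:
$X{\left(F,Q \right)} = -12$ ($X{\left(F,Q \right)} = 2 \left(-6\right) = -12$)
$\frac{1}{-15397} - X{\left(-188,-31 \right)} = \frac{1}{-15397} - -12 = - \frac{1}{15397} + 12 = \frac{184763}{15397}$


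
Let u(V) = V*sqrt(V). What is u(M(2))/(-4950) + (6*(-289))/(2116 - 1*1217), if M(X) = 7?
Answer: -1734/899 - 7*sqrt(7)/4950 ≈ -1.9326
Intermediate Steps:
u(V) = V**(3/2)
u(M(2))/(-4950) + (6*(-289))/(2116 - 1*1217) = 7**(3/2)/(-4950) + (6*(-289))/(2116 - 1*1217) = (7*sqrt(7))*(-1/4950) - 1734/(2116 - 1217) = -7*sqrt(7)/4950 - 1734/899 = -1734/899 - 7*sqrt(7)/4950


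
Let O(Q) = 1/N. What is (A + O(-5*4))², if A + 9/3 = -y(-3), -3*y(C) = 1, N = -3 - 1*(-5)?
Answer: 169/36 ≈ 4.6944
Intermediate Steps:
N = 2 (N = -3 + 5 = 2)
y(C) = -⅓ (y(C) = -⅓*1 = -⅓)
O(Q) = ½ (O(Q) = 1/2 = ½)
A = -8/3 (A = -3 - 1*(-⅓) = -3 + ⅓ = -8/3 ≈ -2.6667)
(A + O(-5*4))² = (-8/3 + ½)² = (-13/6)² = 169/36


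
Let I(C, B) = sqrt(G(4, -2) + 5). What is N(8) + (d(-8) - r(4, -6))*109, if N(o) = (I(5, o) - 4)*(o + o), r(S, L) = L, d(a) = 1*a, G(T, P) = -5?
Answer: -282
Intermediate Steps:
d(a) = a
I(C, B) = 0 (I(C, B) = sqrt(-5 + 5) = sqrt(0) = 0)
N(o) = -8*o (N(o) = (0 - 4)*(o + o) = -8*o)
N(8) + (d(-8) - r(4, -6))*109 = -8*8 + (-8 - 1*(-6))*109 = -64 + (-8 + 6)*109 = -64 - 2*109 = -64 - 218 = -282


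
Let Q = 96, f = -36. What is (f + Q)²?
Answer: 3600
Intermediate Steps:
(f + Q)² = (-36 + 96)² = 60² = 3600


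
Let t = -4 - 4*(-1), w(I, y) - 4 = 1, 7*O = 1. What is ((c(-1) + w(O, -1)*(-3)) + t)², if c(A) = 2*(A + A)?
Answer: 361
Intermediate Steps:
O = ⅐ (O = (⅐)*1 = ⅐ ≈ 0.14286)
w(I, y) = 5 (w(I, y) = 4 + 1 = 5)
c(A) = 4*A (c(A) = 2*(2*A) = 4*A)
t = 0 (t = -4 + 4 = 0)
((c(-1) + w(O, -1)*(-3)) + t)² = ((4*(-1) + 5*(-3)) + 0)² = ((-4 - 15) + 0)² = (-19 + 0)² = (-19)² = 361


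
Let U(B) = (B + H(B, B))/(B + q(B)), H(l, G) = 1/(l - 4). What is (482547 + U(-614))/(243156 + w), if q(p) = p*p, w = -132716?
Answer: 112242398682119/25688794153440 ≈ 4.3693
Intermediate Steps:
H(l, G) = 1/(-4 + l)
q(p) = p²
U(B) = (B + 1/(-4 + B))/(B + B²)
(482547 + U(-614))/(243156 + w) = (482547 + (1 - 614*(-4 - 614))/((-614)*(1 - 614)*(-4 - 614)))/(243156 - 132716) = (482547 - 1/614*(1 - 614*(-618))/(-613*(-618)))/110440 = (482547 - 1/614*(-1/613)*(-1/618)*(1 + 379452))*(1/110440) = (482547 - 1/614*(-1/613)*(-1/618)*379453)*(1/110440) = (482547 - 379453/232604076)*(1/110440) = (112242398682119/232604076)*(1/110440) = 112242398682119/25688794153440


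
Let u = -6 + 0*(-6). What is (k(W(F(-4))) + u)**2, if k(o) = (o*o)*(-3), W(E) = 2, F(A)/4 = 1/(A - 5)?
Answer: 324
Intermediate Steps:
F(A) = 4/(-5 + A) (F(A) = 4/(A - 5) = 4/(-5 + A))
u = -6 (u = -6 + 0 = -6)
k(o) = -3*o**2 (k(o) = o**2*(-3) = -3*o**2)
(k(W(F(-4))) + u)**2 = (-3*2**2 - 6)**2 = (-3*4 - 6)**2 = (-12 - 6)**2 = (-18)**2 = 324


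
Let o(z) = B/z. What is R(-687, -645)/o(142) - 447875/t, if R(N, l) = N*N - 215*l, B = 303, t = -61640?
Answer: 356335290723/1245128 ≈ 2.8618e+5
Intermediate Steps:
o(z) = 303/z
R(N, l) = N² - 215*l
R(-687, -645)/o(142) - 447875/t = ((-687)² - 215*(-645))/((303/142)) - 447875/(-61640) = (471969 + 138675)/((303*(1/142))) - 447875*(-1/61640) = 610644/(303/142) + 89575/12328 = 610644*(142/303) + 89575/12328 = 28903816/101 + 89575/12328 = 356335290723/1245128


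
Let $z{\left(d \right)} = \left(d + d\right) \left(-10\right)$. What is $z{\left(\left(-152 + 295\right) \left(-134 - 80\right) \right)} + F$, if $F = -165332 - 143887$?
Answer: $302821$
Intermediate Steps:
$z{\left(d \right)} = - 20 d$ ($z{\left(d \right)} = 2 d \left(-10\right) = - 20 d$)
$F = -309219$
$z{\left(\left(-152 + 295\right) \left(-134 - 80\right) \right)} + F = - 20 \left(-152 + 295\right) \left(-134 - 80\right) - 309219 = - 20 \cdot 143 \left(-214\right) - 309219 = \left(-20\right) \left(-30602\right) - 309219 = 612040 - 309219 = 302821$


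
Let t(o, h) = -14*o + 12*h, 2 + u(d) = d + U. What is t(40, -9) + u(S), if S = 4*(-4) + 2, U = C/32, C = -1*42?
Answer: -10965/16 ≈ -685.31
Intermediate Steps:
C = -42
U = -21/16 (U = -42/32 = -42*1/32 = -21/16 ≈ -1.3125)
S = -14 (S = -16 + 2 = -14)
u(d) = -53/16 + d (u(d) = -2 + (d - 21/16) = -2 + (-21/16 + d) = -53/16 + d)
t(40, -9) + u(S) = (-14*40 + 12*(-9)) + (-53/16 - 14) = (-560 - 108) - 277/16 = -668 - 277/16 = -10965/16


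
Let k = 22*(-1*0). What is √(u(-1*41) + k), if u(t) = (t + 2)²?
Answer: 39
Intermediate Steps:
k = 0 (k = 22*0 = 0)
u(t) = (2 + t)²
√(u(-1*41) + k) = √((2 - 1*41)² + 0) = √((2 - 41)² + 0) = √((-39)² + 0) = √(1521 + 0) = √1521 = 39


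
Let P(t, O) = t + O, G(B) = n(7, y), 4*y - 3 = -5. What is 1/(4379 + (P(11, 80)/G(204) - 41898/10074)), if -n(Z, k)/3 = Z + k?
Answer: 5037/22012568 ≈ 0.00022882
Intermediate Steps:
y = -1/2 (y = 3/4 + (1/4)*(-5) = 3/4 - 5/4 = -1/2 ≈ -0.50000)
n(Z, k) = -3*Z - 3*k (n(Z, k) = -3*(Z + k) = -3*Z - 3*k)
G(B) = -39/2 (G(B) = -3*7 - 3*(-1/2) = -21 + 3/2 = -39/2)
P(t, O) = O + t
1/(4379 + (P(11, 80)/G(204) - 41898/10074)) = 1/(4379 + ((80 + 11)/(-39/2) - 41898/10074)) = 1/(4379 + (91*(-2/39) - 41898*1/10074)) = 1/(4379 + (-14/3 - 6983/1679)) = 1/(4379 - 44455/5037) = 1/(22012568/5037) = 5037/22012568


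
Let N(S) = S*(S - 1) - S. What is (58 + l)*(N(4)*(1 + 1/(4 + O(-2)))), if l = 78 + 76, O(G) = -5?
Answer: 0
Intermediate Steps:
l = 154
N(S) = -S + S*(-1 + S) (N(S) = S*(-1 + S) - S = -S + S*(-1 + S))
(58 + l)*(N(4)*(1 + 1/(4 + O(-2)))) = (58 + 154)*((4*(-2 + 4))*(1 + 1/(4 - 5))) = 212*((4*2)*(1 + 1/(-1))) = 212*(8*(1 - 1)) = 212*(8*0) = 212*0 = 0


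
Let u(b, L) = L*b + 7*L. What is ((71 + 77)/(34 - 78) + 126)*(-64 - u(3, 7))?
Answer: -180766/11 ≈ -16433.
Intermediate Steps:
u(b, L) = 7*L + L*b
((71 + 77)/(34 - 78) + 126)*(-64 - u(3, 7)) = ((71 + 77)/(34 - 78) + 126)*(-64 - 7*(7 + 3)) = (148/(-44) + 126)*(-64 - 7*10) = (148*(-1/44) + 126)*(-64 - 1*70) = (-37/11 + 126)*(-64 - 70) = (1349/11)*(-134) = -180766/11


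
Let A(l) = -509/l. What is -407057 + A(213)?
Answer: -86703650/213 ≈ -4.0706e+5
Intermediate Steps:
-407057 + A(213) = -407057 - 509/213 = -86703650/213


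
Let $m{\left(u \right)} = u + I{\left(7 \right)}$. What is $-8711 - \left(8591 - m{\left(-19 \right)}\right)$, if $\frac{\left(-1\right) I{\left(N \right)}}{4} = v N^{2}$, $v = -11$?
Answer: $-15165$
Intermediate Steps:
$I{\left(N \right)} = 44 N^{2}$ ($I{\left(N \right)} = - 4 \left(- 11 N^{2}\right) = 44 N^{2}$)
$m{\left(u \right)} = 2156 + u$ ($m{\left(u \right)} = u + 44 \cdot 7^{2} = u + 44 \cdot 49 = u + 2156 = 2156 + u$)
$-8711 - \left(8591 - m{\left(-19 \right)}\right) = -8711 - \left(8591 - \left(2156 - 19\right)\right) = -8711 - \left(8591 - 2137\right) = -8711 - 6454 = -15165$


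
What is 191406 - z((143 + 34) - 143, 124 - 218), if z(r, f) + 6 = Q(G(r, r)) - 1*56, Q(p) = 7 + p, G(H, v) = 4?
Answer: 191457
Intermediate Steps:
z(r, f) = -51 (z(r, f) = -6 + ((7 + 4) - 1*56) = -6 + (11 - 56) = -6 - 45 = -51)
191406 - z((143 + 34) - 143, 124 - 218) = 191406 - 1*(-51) = 191406 + 51 = 191457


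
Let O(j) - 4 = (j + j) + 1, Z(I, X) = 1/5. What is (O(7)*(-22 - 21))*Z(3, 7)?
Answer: -817/5 ≈ -163.40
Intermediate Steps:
Z(I, X) = ⅕ (Z(I, X) = 1*(⅕) = ⅕)
O(j) = 5 + 2*j (O(j) = 4 + ((j + j) + 1) = 4 + (2*j + 1) = 4 + (1 + 2*j) = 5 + 2*j)
(O(7)*(-22 - 21))*Z(3, 7) = ((5 + 2*7)*(-22 - 21))*(⅕) = ((5 + 14)*(-43))*(⅕) = (19*(-43))*(⅕) = -817*⅕ = -817/5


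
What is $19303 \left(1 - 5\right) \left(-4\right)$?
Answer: $308848$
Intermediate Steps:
$19303 \left(1 - 5\right) \left(-4\right) = 19303 \left(\left(-4\right) \left(-4\right)\right) = 19303 \cdot 16 = 308848$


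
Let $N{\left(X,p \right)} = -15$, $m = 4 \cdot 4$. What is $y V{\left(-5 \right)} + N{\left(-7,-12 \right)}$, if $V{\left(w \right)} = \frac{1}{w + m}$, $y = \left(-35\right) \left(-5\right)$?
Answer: $\frac{10}{11} \approx 0.90909$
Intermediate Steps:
$y = 175$
$m = 16$
$V{\left(w \right)} = \frac{1}{16 + w}$ ($V{\left(w \right)} = \frac{1}{w + 16} = \frac{1}{16 + w}$)
$y V{\left(-5 \right)} + N{\left(-7,-12 \right)} = \frac{175}{16 - 5} - 15 = \frac{175}{11} - 15 = \frac{10}{11}$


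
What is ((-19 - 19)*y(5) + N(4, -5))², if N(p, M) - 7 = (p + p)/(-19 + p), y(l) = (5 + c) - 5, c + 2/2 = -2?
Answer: 3265249/225 ≈ 14512.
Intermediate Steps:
c = -3 (c = -1 - 2 = -3)
y(l) = -3 (y(l) = (5 - 3) - 5 = 2 - 5 = -3)
N(p, M) = 7 + 2*p/(-19 + p) (N(p, M) = 7 + (p + p)/(-19 + p) = 7 + (2*p)/(-19 + p) = 7 + 2*p/(-19 + p))
((-19 - 19)*y(5) + N(4, -5))² = ((-19 - 19)*(-3) + (-133 + 9*4)/(-19 + 4))² = (-38*(-3) + (-133 + 36)/(-15))² = (114 - 1/15*(-97))² = (114 + 97/15)² = (1807/15)² = 3265249/225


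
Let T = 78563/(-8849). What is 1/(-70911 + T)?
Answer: -8849/627570002 ≈ -1.4100e-5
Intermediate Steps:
T = -78563/8849 (T = 78563*(-1/8849) = -78563/8849 ≈ -8.8782)
1/(-70911 + T) = 1/(-70911 - 78563/8849) = 1/(-627570002/8849) = -8849/627570002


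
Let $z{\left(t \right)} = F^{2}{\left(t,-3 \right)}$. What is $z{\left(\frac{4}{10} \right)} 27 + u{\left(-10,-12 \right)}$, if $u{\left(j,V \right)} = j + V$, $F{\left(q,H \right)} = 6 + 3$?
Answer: $2165$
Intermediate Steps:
$F{\left(q,H \right)} = 9$
$z{\left(t \right)} = 81$ ($z{\left(t \right)} = 9^{2} = 81$)
$u{\left(j,V \right)} = V + j$
$z{\left(\frac{4}{10} \right)} 27 + u{\left(-10,-12 \right)} = 81 \cdot 27 - 22 = 2187 - 22 = 2165$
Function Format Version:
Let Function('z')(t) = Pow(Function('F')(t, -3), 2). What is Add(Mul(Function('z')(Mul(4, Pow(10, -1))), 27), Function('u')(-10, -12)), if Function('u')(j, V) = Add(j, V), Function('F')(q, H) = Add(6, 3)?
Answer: 2165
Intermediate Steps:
Function('F')(q, H) = 9
Function('z')(t) = 81 (Function('z')(t) = Pow(9, 2) = 81)
Function('u')(j, V) = Add(V, j)
Add(Mul(Function('z')(Mul(4, Pow(10, -1))), 27), Function('u')(-10, -12)) = Add(Mul(81, 27), Add(-12, -10)) = Add(2187, -22) = 2165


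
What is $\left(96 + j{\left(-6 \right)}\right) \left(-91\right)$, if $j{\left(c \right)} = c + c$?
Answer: $-7644$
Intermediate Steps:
$j{\left(c \right)} = 2 c$
$\left(96 + j{\left(-6 \right)}\right) \left(-91\right) = \left(96 + 2 \left(-6\right)\right) \left(-91\right) = \left(96 - 12\right) \left(-91\right) = 84 \left(-91\right) = -7644$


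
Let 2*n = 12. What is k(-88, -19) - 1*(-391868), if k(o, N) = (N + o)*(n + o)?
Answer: 400642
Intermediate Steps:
n = 6 (n = (½)*12 = 6)
k(o, N) = (6 + o)*(N + o) (k(o, N) = (N + o)*(6 + o) = (6 + o)*(N + o))
k(-88, -19) - 1*(-391868) = ((-88)² + 6*(-19) + 6*(-88) - 19*(-88)) - 1*(-391868) = (7744 - 114 - 528 + 1672) + 391868 = 8774 + 391868 = 400642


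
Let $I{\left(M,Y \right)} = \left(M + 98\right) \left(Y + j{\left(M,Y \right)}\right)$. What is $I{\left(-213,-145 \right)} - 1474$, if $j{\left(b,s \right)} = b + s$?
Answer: $56371$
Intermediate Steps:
$I{\left(M,Y \right)} = \left(98 + M\right) \left(M + 2 Y\right)$ ($I{\left(M,Y \right)} = \left(M + 98\right) \left(Y + \left(M + Y\right)\right) = \left(98 + M\right) \left(M + 2 Y\right)$)
$I{\left(-213,-145 \right)} - 1474 = \left(98 \left(-213\right) + 196 \left(-145\right) - -30885 - 213 \left(-213 - 145\right)\right) - 1474 = \left(-20874 - 28420 + 30885 - -76254\right) - 1474 = \left(-20874 - 28420 + 30885 + 76254\right) - 1474 = 57845 - 1474 = 56371$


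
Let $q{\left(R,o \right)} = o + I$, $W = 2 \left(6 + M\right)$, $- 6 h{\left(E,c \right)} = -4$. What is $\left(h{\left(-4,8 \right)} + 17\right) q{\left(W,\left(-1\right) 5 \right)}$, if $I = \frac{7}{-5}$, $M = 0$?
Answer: $- \frac{1696}{15} \approx -113.07$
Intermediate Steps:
$h{\left(E,c \right)} = \frac{2}{3}$ ($h{\left(E,c \right)} = \left(- \frac{1}{6}\right) \left(-4\right) = \frac{2}{3}$)
$I = - \frac{7}{5}$ ($I = 7 \left(- \frac{1}{5}\right) = - \frac{7}{5} \approx -1.4$)
$W = 12$ ($W = 2 \left(6 + 0\right) = 2 \cdot 6 = 12$)
$q{\left(R,o \right)} = - \frac{7}{5} + o$ ($q{\left(R,o \right)} = o - \frac{7}{5} = - \frac{7}{5} + o$)
$\left(h{\left(-4,8 \right)} + 17\right) q{\left(W,\left(-1\right) 5 \right)} = \left(\frac{2}{3} + 17\right) \left(- \frac{7}{5} - 5\right) = \frac{53 \left(- \frac{7}{5} - 5\right)}{3} = \frac{53}{3} \left(- \frac{32}{5}\right) = - \frac{1696}{15}$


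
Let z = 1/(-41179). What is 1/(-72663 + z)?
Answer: -41179/2992189678 ≈ -1.3762e-5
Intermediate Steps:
z = -1/41179 ≈ -2.4284e-5
1/(-72663 + z) = 1/(-72663 - 1/41179) = 1/(-2992189678/41179) = -41179/2992189678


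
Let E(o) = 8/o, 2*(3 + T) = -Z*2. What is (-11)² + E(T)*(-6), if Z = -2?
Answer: 169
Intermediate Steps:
T = -1 (T = -3 + (-1*(-2)*2)/2 = -3 + (2*2)/2 = -3 + (½)*4 = -3 + 2 = -1)
(-11)² + E(T)*(-6) = (-11)² + (8/(-1))*(-6) = 121 + (8*(-1))*(-6) = 121 - 8*(-6) = 121 + 48 = 169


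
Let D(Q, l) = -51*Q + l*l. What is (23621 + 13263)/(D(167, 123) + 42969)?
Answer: 36884/49581 ≈ 0.74391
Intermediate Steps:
D(Q, l) = l² - 51*Q (D(Q, l) = -51*Q + l² = l² - 51*Q)
(23621 + 13263)/(D(167, 123) + 42969) = (23621 + 13263)/((123² - 51*167) + 42969) = 36884/((15129 - 8517) + 42969) = 36884/(6612 + 42969) = 36884/49581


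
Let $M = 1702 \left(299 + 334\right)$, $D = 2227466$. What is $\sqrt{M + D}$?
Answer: $8 \sqrt{51638} \approx 1817.9$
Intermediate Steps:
$M = 1077366$ ($M = 1702 \cdot 633 = 1077366$)
$\sqrt{M + D} = \sqrt{1077366 + 2227466} = \sqrt{3304832} = 8 \sqrt{51638}$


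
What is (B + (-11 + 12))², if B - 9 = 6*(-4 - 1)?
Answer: 400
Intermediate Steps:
B = -21 (B = 9 + 6*(-4 - 1) = 9 + 6*(-5) = 9 - 30 = -21)
(B + (-11 + 12))² = (-21 + (-11 + 12))² = (-21 + 1)² = (-20)² = 400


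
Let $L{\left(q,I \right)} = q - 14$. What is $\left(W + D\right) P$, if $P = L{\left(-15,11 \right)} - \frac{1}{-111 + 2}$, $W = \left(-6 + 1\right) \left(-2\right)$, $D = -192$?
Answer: $\frac{575120}{109} \approx 5276.3$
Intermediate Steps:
$L{\left(q,I \right)} = -14 + q$
$W = 10$ ($W = \left(-5\right) \left(-2\right) = 10$)
$P = - \frac{3160}{109}$ ($P = \left(-14 - 15\right) - \frac{1}{-111 + 2} = -29 - \frac{1}{-109} = -29 - - \frac{1}{109} = -29 + \frac{1}{109} = - \frac{3160}{109} \approx -28.991$)
$\left(W + D\right) P = \left(10 - 192\right) \left(- \frac{3160}{109}\right) = \left(-182\right) \left(- \frac{3160}{109}\right) = \frac{575120}{109}$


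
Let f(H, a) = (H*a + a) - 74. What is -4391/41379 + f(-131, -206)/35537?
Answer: 949024607/1470485523 ≈ 0.64538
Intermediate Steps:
f(H, a) = -74 + a + H*a (f(H, a) = (a + H*a) - 74 = -74 + a + H*a)
-4391/41379 + f(-131, -206)/35537 = -4391/41379 + (-74 - 206 - 131*(-206))/35537 = -4391*1/41379 + (-74 - 206 + 26986)*(1/35537) = -4391/41379 + 26706*(1/35537) = -4391/41379 + 26706/35537 = 949024607/1470485523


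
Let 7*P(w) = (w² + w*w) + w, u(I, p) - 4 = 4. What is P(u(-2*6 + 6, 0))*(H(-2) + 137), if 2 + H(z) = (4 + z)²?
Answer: 18904/7 ≈ 2700.6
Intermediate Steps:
u(I, p) = 8 (u(I, p) = 4 + 4 = 8)
H(z) = -2 + (4 + z)²
P(w) = w/7 + 2*w²/7 (P(w) = ((w² + w*w) + w)/7 = ((w² + w²) + w)/7 = (2*w² + w)/7 = (w + 2*w²)/7 = w/7 + 2*w²/7)
P(u(-2*6 + 6, 0))*(H(-2) + 137) = ((⅐)*8*(1 + 2*8))*((-2 + (4 - 2)²) + 137) = ((⅐)*8*(1 + 16))*((-2 + 2²) + 137) = ((⅐)*8*17)*((-2 + 4) + 137) = 136*(2 + 137)/7 = (136/7)*139 = 18904/7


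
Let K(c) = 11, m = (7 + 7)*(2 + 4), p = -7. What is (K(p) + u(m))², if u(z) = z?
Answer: 9025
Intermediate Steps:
m = 84 (m = 14*6 = 84)
(K(p) + u(m))² = (11 + 84)² = 95² = 9025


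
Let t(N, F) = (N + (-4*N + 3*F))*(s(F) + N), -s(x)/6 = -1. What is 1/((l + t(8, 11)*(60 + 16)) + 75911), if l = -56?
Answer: 1/85431 ≈ 1.1705e-5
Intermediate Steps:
s(x) = 6 (s(x) = -6*(-1) = 6)
t(N, F) = (6 + N)*(-3*N + 3*F) (t(N, F) = (N + (-4*N + 3*F))*(6 + N) = (-3*N + 3*F)*(6 + N) = (6 + N)*(-3*N + 3*F))
1/((l + t(8, 11)*(60 + 16)) + 75911) = 1/((-56 + (-18*8 - 3*8² + 18*11 + 3*11*8)*(60 + 16)) + 75911) = 1/((-56 + (-144 - 3*64 + 198 + 264)*76) + 75911) = 1/((-56 + (-144 - 192 + 198 + 264)*76) + 75911) = 1/((-56 + 126*76) + 75911) = 1/((-56 + 9576) + 75911) = 1/(9520 + 75911) = 1/85431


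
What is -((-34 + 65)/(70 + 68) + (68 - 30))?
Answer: -5275/138 ≈ -38.225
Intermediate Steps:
-((-34 + 65)/(70 + 68) + (68 - 30)) = -(31/138 + 38) = -1*5275/138 = -5275/138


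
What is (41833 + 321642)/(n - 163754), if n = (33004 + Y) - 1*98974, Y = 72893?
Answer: -363475/156831 ≈ -2.3176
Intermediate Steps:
n = 6923 (n = (33004 + 72893) - 1*98974 = 105897 - 98974 = 6923)
(41833 + 321642)/(n - 163754) = (41833 + 321642)/(6923 - 163754) = 363475/(-156831) = 363475*(-1/156831) = -363475/156831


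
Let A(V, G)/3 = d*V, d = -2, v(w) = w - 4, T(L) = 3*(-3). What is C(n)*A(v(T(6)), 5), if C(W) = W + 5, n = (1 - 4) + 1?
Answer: 234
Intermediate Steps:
T(L) = -9
v(w) = -4 + w
n = -2 (n = -3 + 1 = -2)
A(V, G) = -6*V (A(V, G) = 3*(-2*V) = -6*V)
C(W) = 5 + W
C(n)*A(v(T(6)), 5) = (5 - 2)*(-6*(-4 - 9)) = 3*(-6*(-13)) = 3*78 = 234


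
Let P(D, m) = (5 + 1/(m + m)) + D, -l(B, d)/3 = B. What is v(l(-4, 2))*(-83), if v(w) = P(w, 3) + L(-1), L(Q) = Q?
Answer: -8051/6 ≈ -1341.8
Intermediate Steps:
l(B, d) = -3*B
P(D, m) = 5 + D + 1/(2*m) (P(D, m) = (5 + 1/(2*m)) + D = 5 + D + 1/(2*m))
v(w) = 25/6 + w (v(w) = (5 + w + (½)/3) - 1 = (5 + w + (½)*(⅓)) - 1 = (5 + w + ⅙) - 1 = (31/6 + w) - 1 = 25/6 + w)
v(l(-4, 2))*(-83) = (25/6 - 3*(-4))*(-83) = (25/6 + 12)*(-83) = (97/6)*(-83) = -8051/6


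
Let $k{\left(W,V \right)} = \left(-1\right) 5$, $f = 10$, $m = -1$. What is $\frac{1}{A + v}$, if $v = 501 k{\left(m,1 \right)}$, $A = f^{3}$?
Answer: $- \frac{1}{1505} \approx -0.00066445$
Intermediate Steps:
$A = 1000$ ($A = 10^{3} = 1000$)
$k{\left(W,V \right)} = -5$
$v = -2505$ ($v = 501 \left(-5\right) = -2505$)
$\frac{1}{A + v} = \frac{1}{1000 - 2505} = \frac{1}{-1505} = - \frac{1}{1505}$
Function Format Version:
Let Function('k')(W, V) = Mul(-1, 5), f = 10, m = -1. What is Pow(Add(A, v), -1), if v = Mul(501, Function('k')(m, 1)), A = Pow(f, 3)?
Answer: Rational(-1, 1505) ≈ -0.00066445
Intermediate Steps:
A = 1000 (A = Pow(10, 3) = 1000)
Function('k')(W, V) = -5
v = -2505 (v = Mul(501, -5) = -2505)
Pow(Add(A, v), -1) = Pow(Add(1000, -2505), -1) = Pow(-1505, -1) = Rational(-1, 1505)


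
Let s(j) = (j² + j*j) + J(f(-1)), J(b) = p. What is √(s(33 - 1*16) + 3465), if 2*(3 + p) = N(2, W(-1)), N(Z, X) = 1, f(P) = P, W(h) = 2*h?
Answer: √16162/2 ≈ 63.565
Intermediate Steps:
p = -5/2 (p = -3 + (½)*1 = -3 + ½ = -5/2 ≈ -2.5000)
J(b) = -5/2
s(j) = -5/2 + 2*j² (s(j) = (j² + j*j) - 5/2 = (j² + j²) - 5/2 = 2*j² - 5/2 = -5/2 + 2*j²)
√(s(33 - 1*16) + 3465) = √((-5/2 + 2*(33 - 1*16)²) + 3465) = √((-5/2 + 2*(33 - 16)²) + 3465) = √((-5/2 + 2*17²) + 3465) = √((-5/2 + 2*289) + 3465) = √((-5/2 + 578) + 3465) = √(1151/2 + 3465) = √(8081/2) = √16162/2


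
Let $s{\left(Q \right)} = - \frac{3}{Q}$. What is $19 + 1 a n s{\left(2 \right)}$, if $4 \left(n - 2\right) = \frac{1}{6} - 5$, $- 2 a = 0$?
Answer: $19$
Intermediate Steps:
$a = 0$ ($a = \left(- \frac{1}{2}\right) 0 = 0$)
$n = \frac{19}{24}$ ($n = 2 + \frac{\frac{1}{6} - 5}{4} = 2 + \frac{1}{4} \left(- \frac{29}{6}\right) = 2 - \frac{29}{24} = \frac{19}{24} \approx 0.79167$)
$19 + 1 a n s{\left(2 \right)} = 19 + 1 \cdot 0 \cdot \frac{19}{24} \left(- \frac{3}{2}\right) = 19 + 0 \cdot \frac{19}{24} \left(\left(-3\right) \frac{1}{2}\right) = 19 + 0 \left(- \frac{3}{2}\right) = 19 + 0 = 19$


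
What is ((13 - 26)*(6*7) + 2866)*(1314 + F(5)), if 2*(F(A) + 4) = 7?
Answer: 3047320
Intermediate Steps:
F(A) = -1/2 (F(A) = -4 + (1/2)*7 = -4 + 7/2 = -1/2)
((13 - 26)*(6*7) + 2866)*(1314 + F(5)) = ((13 - 26)*(6*7) + 2866)*(1314 - 1/2) = (-13*42 + 2866)*(2627/2) = (-546 + 2866)*(2627/2) = 2320*(2627/2) = 3047320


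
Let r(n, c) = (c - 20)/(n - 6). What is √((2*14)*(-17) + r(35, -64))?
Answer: 8*I*√6293/29 ≈ 21.884*I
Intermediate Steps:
r(n, c) = (-20 + c)/(-6 + n)
√((2*14)*(-17) + r(35, -64)) = √((2*14)*(-17) + (-20 - 64)/(-6 + 35)) = √(28*(-17) - 84/29) = √(-476 + (1/29)*(-84)) = √(-476 - 84/29) = √(-13888/29) = 8*I*√6293/29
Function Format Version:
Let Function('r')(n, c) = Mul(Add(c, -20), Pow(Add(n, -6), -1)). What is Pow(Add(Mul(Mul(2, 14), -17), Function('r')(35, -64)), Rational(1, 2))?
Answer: Mul(Rational(8, 29), I, Pow(6293, Rational(1, 2))) ≈ Mul(21.884, I)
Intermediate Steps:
Function('r')(n, c) = Mul(Pow(Add(-6, n), -1), Add(-20, c)) (Function('r')(n, c) = Mul(Add(-20, c), Pow(Add(-6, n), -1)) = Mul(Pow(Add(-6, n), -1), Add(-20, c)))
Pow(Add(Mul(Mul(2, 14), -17), Function('r')(35, -64)), Rational(1, 2)) = Pow(Add(Mul(Mul(2, 14), -17), Mul(Pow(Add(-6, 35), -1), Add(-20, -64))), Rational(1, 2)) = Pow(Add(Mul(28, -17), Mul(Pow(29, -1), -84)), Rational(1, 2)) = Pow(Add(-476, Mul(Rational(1, 29), -84)), Rational(1, 2)) = Pow(Add(-476, Rational(-84, 29)), Rational(1, 2)) = Pow(Rational(-13888, 29), Rational(1, 2)) = Mul(Rational(8, 29), I, Pow(6293, Rational(1, 2)))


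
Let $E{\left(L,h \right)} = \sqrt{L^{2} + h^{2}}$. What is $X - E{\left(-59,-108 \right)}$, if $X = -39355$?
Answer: $-39355 - \sqrt{15145} \approx -39478.0$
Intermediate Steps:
$X - E{\left(-59,-108 \right)} = -39355 - \sqrt{\left(-59\right)^{2} + \left(-108\right)^{2}} = -39355 - \sqrt{3481 + 11664} = -39355 - \sqrt{15145}$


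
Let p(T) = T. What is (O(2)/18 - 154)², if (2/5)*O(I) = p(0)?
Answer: 23716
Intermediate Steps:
O(I) = 0 (O(I) = (5/2)*0 = 0)
(O(2)/18 - 154)² = (0/18 - 154)² = (0*(1/18) - 154)² = (0 - 154)² = (-154)² = 23716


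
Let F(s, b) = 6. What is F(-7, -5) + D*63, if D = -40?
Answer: -2514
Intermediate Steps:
F(-7, -5) + D*63 = 6 - 40*63 = 6 - 2520 = -2514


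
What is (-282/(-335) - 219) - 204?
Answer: -141423/335 ≈ -422.16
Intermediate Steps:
(-282/(-335) - 219) - 204 = (-282*(-1/335) - 219) - 204 = (282/335 - 219) - 204 = -73083/335 - 204 = -141423/335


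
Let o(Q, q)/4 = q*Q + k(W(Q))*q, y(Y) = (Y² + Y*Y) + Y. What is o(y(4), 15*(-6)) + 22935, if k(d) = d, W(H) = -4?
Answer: 11415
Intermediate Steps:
y(Y) = Y + 2*Y² (y(Y) = (Y² + Y²) + Y = 2*Y² + Y = Y + 2*Y²)
o(Q, q) = -16*q + 4*Q*q (o(Q, q) = 4*(q*Q - 4*q) = 4*(Q*q - 4*q) = 4*(-4*q + Q*q) = -16*q + 4*Q*q)
o(y(4), 15*(-6)) + 22935 = 4*(15*(-6))*(-4 + 4*(1 + 2*4)) + 22935 = 4*(-90)*(-4 + 4*(1 + 8)) + 22935 = 4*(-90)*(-4 + 4*9) + 22935 = 4*(-90)*(-4 + 36) + 22935 = 4*(-90)*32 + 22935 = -11520 + 22935 = 11415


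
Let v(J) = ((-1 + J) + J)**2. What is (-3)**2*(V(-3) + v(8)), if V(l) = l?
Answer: 1998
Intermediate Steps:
v(J) = (-1 + 2*J)**2
(-3)**2*(V(-3) + v(8)) = (-3)**2*(-3 + (-1 + 2*8)**2) = 9*(-3 + (-1 + 16)**2) = 9*(-3 + 15**2) = 9*(-3 + 225) = 9*222 = 1998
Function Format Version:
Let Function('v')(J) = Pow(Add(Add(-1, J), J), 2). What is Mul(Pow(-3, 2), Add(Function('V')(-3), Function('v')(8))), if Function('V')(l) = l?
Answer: 1998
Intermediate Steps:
Function('v')(J) = Pow(Add(-1, Mul(2, J)), 2)
Mul(Pow(-3, 2), Add(Function('V')(-3), Function('v')(8))) = Mul(Pow(-3, 2), Add(-3, Pow(Add(-1, Mul(2, 8)), 2))) = Mul(9, Add(-3, Pow(Add(-1, 16), 2))) = Mul(9, Add(-3, Pow(15, 2))) = Mul(9, Add(-3, 225)) = Mul(9, 222) = 1998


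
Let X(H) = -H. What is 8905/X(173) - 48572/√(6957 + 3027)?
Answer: -8905/173 - 12143*√39/156 ≈ -537.58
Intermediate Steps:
8905/X(173) - 48572/√(6957 + 3027) = 8905/((-1*173)) - 48572/√(6957 + 3027) = 8905/(-173) - 48572*√39/624 = 8905*(-1/173) - 48572*√39/624 = -8905/173 - 12143*√39/156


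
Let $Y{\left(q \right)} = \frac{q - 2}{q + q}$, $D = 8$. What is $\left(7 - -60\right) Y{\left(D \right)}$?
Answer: $\frac{201}{8} \approx 25.125$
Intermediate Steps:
$Y{\left(q \right)} = \frac{-2 + q}{2 q}$
$\left(7 - -60\right) Y{\left(D \right)} = \left(7 - -60\right) \frac{-2 + 8}{2 \cdot 8} = \left(7 + 60\right) \frac{1}{2} \cdot \frac{1}{8} \cdot 6 = 67 \cdot \frac{3}{8} = \frac{201}{8}$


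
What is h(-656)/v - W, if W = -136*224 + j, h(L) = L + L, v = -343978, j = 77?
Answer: 5226230399/171989 ≈ 30387.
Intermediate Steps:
h(L) = 2*L
W = -30387 (W = -136*224 + 77 = -30464 + 77 = -30387)
h(-656)/v - W = (2*(-656))/(-343978) - 1*(-30387) = -1312*(-1/343978) + 30387 = 656/171989 + 30387 = 5226230399/171989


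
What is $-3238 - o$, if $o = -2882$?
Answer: $-356$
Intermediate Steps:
$-3238 - o = -3238 - -2882 = -3238 + 2882 = -356$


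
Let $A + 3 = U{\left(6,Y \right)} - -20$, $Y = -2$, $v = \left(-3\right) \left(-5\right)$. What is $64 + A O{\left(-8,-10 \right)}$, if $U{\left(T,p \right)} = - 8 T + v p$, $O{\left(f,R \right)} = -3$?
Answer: $247$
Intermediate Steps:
$v = 15$
$U{\left(T,p \right)} = - 8 T + 15 p$
$A = -61$ ($A = -3 + \left(\left(\left(-8\right) 6 + 15 \left(-2\right)\right) - -20\right) = -3 + \left(\left(-48 - 30\right) + 20\right) = -3 + \left(-78 + 20\right) = -3 - 58 = -61$)
$64 + A O{\left(-8,-10 \right)} = 64 - -183 = 64 + 183 = 247$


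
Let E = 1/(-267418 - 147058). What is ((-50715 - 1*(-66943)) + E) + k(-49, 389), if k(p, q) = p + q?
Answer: 6867038367/414476 ≈ 16568.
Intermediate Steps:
E = -1/414476 (E = 1/(-414476) = -1/414476 ≈ -2.4127e-6)
((-50715 - 1*(-66943)) + E) + k(-49, 389) = ((-50715 - 1*(-66943)) - 1/414476) + (-49 + 389) = ((-50715 + 66943) - 1/414476) + 340 = (16228 - 1/414476) + 340 = 6726116527/414476 + 340 = 6867038367/414476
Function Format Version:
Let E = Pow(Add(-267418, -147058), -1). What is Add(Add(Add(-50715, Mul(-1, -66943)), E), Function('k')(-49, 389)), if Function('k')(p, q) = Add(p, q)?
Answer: Rational(6867038367, 414476) ≈ 16568.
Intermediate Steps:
E = Rational(-1, 414476) (E = Pow(-414476, -1) = Rational(-1, 414476) ≈ -2.4127e-6)
Add(Add(Add(-50715, Mul(-1, -66943)), E), Function('k')(-49, 389)) = Add(Add(Add(-50715, Mul(-1, -66943)), Rational(-1, 414476)), Add(-49, 389)) = Add(Add(Add(-50715, 66943), Rational(-1, 414476)), 340) = Add(Add(16228, Rational(-1, 414476)), 340) = Add(Rational(6726116527, 414476), 340) = Rational(6867038367, 414476)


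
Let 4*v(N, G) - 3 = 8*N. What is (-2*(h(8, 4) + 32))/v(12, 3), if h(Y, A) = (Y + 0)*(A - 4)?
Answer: -256/99 ≈ -2.5859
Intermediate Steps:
h(Y, A) = Y*(-4 + A)
v(N, G) = ¾ + 2*N (v(N, G) = ¾ + (8*N)/4 = ¾ + 2*N)
(-2*(h(8, 4) + 32))/v(12, 3) = (-2*(8*(-4 + 4) + 32))/(¾ + 2*12) = (-2*(8*0 + 32))/(¾ + 24) = (-2*(0 + 32))/(99/4) = -2*32*(4/99) = -64*4/99 = -256/99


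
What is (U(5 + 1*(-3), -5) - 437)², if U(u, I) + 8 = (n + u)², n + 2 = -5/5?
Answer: 197136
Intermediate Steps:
n = -3 (n = -2 - 5/5 = -2 - 5*⅕ = -2 - 1 = -3)
U(u, I) = -8 + (-3 + u)²
(U(5 + 1*(-3), -5) - 437)² = ((-8 + (-3 + (5 + 1*(-3)))²) - 437)² = ((-8 + (-3 + (5 - 3))²) - 437)² = ((-8 + (-3 + 2)²) - 437)² = ((-8 + (-1)²) - 437)² = ((-8 + 1) - 437)² = (-7 - 437)² = (-444)² = 197136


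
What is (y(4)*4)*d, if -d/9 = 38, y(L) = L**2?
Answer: -21888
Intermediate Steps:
d = -342 (d = -9*38 = -342)
(y(4)*4)*d = (4**2*4)*(-342) = (16*4)*(-342) = 64*(-342) = -21888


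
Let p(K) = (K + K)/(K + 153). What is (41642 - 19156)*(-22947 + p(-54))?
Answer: -5676118494/11 ≈ -5.1601e+8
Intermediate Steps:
p(K) = 2*K/(153 + K) (p(K) = (2*K)/(153 + K) = 2*K/(153 + K))
(41642 - 19156)*(-22947 + p(-54)) = (41642 - 19156)*(-22947 + 2*(-54)/(153 - 54)) = 22486*(-22947 + 2*(-54)/99) = 22486*(-22947 + 2*(-54)*(1/99)) = 22486*(-22947 - 12/11) = 22486*(-252429/11) = -5676118494/11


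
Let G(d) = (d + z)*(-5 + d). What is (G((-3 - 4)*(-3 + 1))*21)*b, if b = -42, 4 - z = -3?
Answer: -166698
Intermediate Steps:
z = 7 (z = 4 - 1*(-3) = 4 + 3 = 7)
G(d) = (-5 + d)*(7 + d) (G(d) = (d + 7)*(-5 + d) = (7 + d)*(-5 + d) = (-5 + d)*(7 + d))
(G((-3 - 4)*(-3 + 1))*21)*b = ((-35 + ((-3 - 4)*(-3 + 1))² + 2*((-3 - 4)*(-3 + 1)))*21)*(-42) = ((-35 + (-7*(-2))² + 2*(-7*(-2)))*21)*(-42) = ((-35 + 14² + 2*14)*21)*(-42) = ((-35 + 196 + 28)*21)*(-42) = (189*21)*(-42) = 3969*(-42) = -166698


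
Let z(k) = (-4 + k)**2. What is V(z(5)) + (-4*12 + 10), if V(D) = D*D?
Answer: -37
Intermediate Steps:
V(D) = D**2
V(z(5)) + (-4*12 + 10) = ((-4 + 5)**2)**2 + (-4*12 + 10) = (1**2)**2 + (-48 + 10) = 1**2 - 38 = 1 - 38 = -37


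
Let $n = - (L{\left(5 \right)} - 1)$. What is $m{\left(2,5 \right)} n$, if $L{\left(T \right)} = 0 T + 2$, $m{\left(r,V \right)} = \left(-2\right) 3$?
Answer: $6$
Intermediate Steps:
$m{\left(r,V \right)} = -6$
$L{\left(T \right)} = 2$ ($L{\left(T \right)} = 0 + 2 = 2$)
$n = -1$ ($n = - (2 - 1) = \left(-1\right) 1 = -1$)
$m{\left(2,5 \right)} n = \left(-6\right) \left(-1\right) = 6$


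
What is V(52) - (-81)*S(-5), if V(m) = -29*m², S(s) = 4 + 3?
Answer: -77849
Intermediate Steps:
S(s) = 7
V(52) - (-81)*S(-5) = -29*52² - (-81)*7 = -29*2704 - 1*(-567) = -78416 + 567 = -77849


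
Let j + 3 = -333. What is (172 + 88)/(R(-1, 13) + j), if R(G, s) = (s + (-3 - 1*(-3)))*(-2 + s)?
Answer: -260/193 ≈ -1.3472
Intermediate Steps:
j = -336 (j = -3 - 333 = -336)
R(G, s) = s*(-2 + s) (R(G, s) = (s + (-3 + 3))*(-2 + s) = (s + 0)*(-2 + s) = s*(-2 + s))
(172 + 88)/(R(-1, 13) + j) = (172 + 88)/(13*(-2 + 13) - 336) = 260/(13*11 - 336) = 260/(143 - 336) = 260/(-193) = 260*(-1/193) = -260/193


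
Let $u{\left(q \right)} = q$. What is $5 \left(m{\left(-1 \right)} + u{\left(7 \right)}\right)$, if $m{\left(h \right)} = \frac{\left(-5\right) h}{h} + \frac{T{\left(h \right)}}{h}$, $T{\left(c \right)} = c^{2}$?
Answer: $5$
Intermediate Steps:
$m{\left(h \right)} = -5 + h$ ($m{\left(h \right)} = \frac{\left(-5\right) h}{h} + \frac{h^{2}}{h} = -5 + h$)
$5 \left(m{\left(-1 \right)} + u{\left(7 \right)}\right) = 5 \left(\left(-5 - 1\right) + 7\right) = 5 \left(-6 + 7\right) = 5 \cdot 1 = 5$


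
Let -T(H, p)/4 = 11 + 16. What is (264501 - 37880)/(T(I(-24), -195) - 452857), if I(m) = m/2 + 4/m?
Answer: -226621/452965 ≈ -0.50031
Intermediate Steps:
I(m) = m/2 + 4/m (I(m) = m*(½) + 4/m = m/2 + 4/m)
T(H, p) = -108 (T(H, p) = -4*(11 + 16) = -4*27 = -108)
(264501 - 37880)/(T(I(-24), -195) - 452857) = (264501 - 37880)/(-108 - 452857) = 226621/(-452965) = 226621*(-1/452965) = -226621/452965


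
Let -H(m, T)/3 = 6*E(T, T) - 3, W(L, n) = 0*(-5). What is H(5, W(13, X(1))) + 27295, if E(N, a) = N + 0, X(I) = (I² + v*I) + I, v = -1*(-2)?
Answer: 27304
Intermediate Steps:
v = 2
X(I) = I² + 3*I (X(I) = (I² + 2*I) + I = I² + 3*I)
E(N, a) = N
W(L, n) = 0
H(m, T) = 9 - 18*T (H(m, T) = -3*(6*T - 3) = -3*(-3 + 6*T) = 9 - 18*T)
H(5, W(13, X(1))) + 27295 = (9 - 18*0) + 27295 = (9 + 0) + 27295 = 9 + 27295 = 27304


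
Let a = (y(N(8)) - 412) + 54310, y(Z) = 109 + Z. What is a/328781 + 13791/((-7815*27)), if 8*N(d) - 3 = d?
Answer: 18298182389/184998493080 ≈ 0.098910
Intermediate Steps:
N(d) = 3/8 + d/8
a = 432067/8 (a = ((109 + (3/8 + (⅛)*8)) - 412) + 54310 = ((109 + (3/8 + 1)) - 412) + 54310 = ((109 + 11/8) - 412) + 54310 = (883/8 - 412) + 54310 = -2413/8 + 54310 = 432067/8 ≈ 54008.)
a/328781 + 13791/((-7815*27)) = (432067/8)/328781 + 13791/((-7815*27)) = (432067/8)*(1/328781) + 13791/(-211005) = 432067/2630248 + 13791*(-1/211005) = 432067/2630248 - 4597/70335 = 18298182389/184998493080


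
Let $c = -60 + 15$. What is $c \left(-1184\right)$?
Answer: $53280$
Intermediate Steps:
$c = -45$
$c \left(-1184\right) = \left(-45\right) \left(-1184\right) = 53280$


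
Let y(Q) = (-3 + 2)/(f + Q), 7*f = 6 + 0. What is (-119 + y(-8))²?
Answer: 35319249/2500 ≈ 14128.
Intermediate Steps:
f = 6/7 (f = (6 + 0)/7 = (⅐)*6 = 6/7 ≈ 0.85714)
y(Q) = -1/(6/7 + Q) (y(Q) = (-3 + 2)/(6/7 + Q) = -1/(6/7 + Q))
(-119 + y(-8))² = (-119 - 7/(6 + 7*(-8)))² = (-119 - 7/(6 - 56))² = (-119 - 7/(-50))² = (-119 - 7*(-1/50))² = (-119 + 7/50)² = (-5943/50)² = 35319249/2500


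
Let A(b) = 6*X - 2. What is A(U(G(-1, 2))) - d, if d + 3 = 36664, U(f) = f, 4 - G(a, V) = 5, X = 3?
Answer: -36645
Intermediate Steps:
G(a, V) = -1 (G(a, V) = 4 - 1*5 = 4 - 5 = -1)
d = 36661 (d = -3 + 36664 = 36661)
A(b) = 16 (A(b) = 6*3 - 2 = 18 - 2 = 16)
A(U(G(-1, 2))) - d = 16 - 1*36661 = 16 - 36661 = -36645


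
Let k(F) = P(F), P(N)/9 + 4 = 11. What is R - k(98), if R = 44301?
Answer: 44238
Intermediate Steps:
P(N) = 63 (P(N) = -36 + 9*11 = -36 + 99 = 63)
k(F) = 63
R - k(98) = 44301 - 1*63 = 44301 - 63 = 44238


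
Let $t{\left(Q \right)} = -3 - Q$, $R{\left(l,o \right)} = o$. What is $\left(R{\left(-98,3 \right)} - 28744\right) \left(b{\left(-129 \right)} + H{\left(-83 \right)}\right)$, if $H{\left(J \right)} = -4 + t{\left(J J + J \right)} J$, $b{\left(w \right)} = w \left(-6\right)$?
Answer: $-16265020497$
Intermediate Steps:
$b{\left(w \right)} = - 6 w$
$H{\left(J \right)} = -4 + J \left(-3 - J - J^{2}\right)$ ($H{\left(J \right)} = -4 + \left(-3 - \left(J J + J\right)\right) J = -4 + \left(-3 - \left(J^{2} + J\right)\right) J = -4 + \left(-3 - \left(J + J^{2}\right)\right) J = -4 + \left(-3 - J - J^{2}\right) J = -4 + J \left(-3 - J - J^{2}\right)$)
$\left(R{\left(-98,3 \right)} - 28744\right) \left(b{\left(-129 \right)} + H{\left(-83 \right)}\right) = \left(3 - 28744\right) \left(\left(-6\right) \left(-129\right) - \left(4 - 83 \left(3 - 83 \left(1 - 83\right)\right)\right)\right) = - 28741 \left(774 - \left(4 - 83 \left(3 - -6806\right)\right)\right) = - 28741 \left(774 - \left(4 - 83 \left(3 + 6806\right)\right)\right) = - 28741 \left(774 - \left(4 - 565147\right)\right) = - 28741 \left(774 + \left(-4 + 565147\right)\right) = - 28741 \left(774 + 565143\right) = \left(-28741\right) 565917 = -16265020497$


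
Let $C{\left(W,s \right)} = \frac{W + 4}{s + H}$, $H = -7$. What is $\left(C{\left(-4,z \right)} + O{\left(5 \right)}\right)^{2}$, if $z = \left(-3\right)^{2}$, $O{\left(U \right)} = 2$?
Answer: $4$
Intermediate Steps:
$z = 9$
$C{\left(W,s \right)} = \frac{4 + W}{-7 + s}$ ($C{\left(W,s \right)} = \frac{W + 4}{s - 7} = \frac{4 + W}{-7 + s}$)
$\left(C{\left(-4,z \right)} + O{\left(5 \right)}\right)^{2} = \left(\frac{4 - 4}{-7 + 9} + 2\right)^{2} = \left(\frac{1}{2} \cdot 0 + 2\right)^{2} = \left(0 + 2\right)^{2} = 2^{2} = 4$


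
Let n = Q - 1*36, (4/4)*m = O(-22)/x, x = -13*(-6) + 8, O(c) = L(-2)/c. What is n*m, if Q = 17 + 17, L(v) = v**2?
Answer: 2/473 ≈ 0.0042283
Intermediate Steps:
Q = 34
O(c) = 4/c (O(c) = (-2)**2/c = 4/c)
x = 86 (x = 78 + 8 = 86)
m = -1/473 (m = (4/(-22))/86 = (4*(-1/22))*(1/86) = -2/11*1/86 = -1/473 ≈ -0.0021142)
n = -2 (n = 34 - 1*36 = 34 - 36 = -2)
n*m = -2*(-1/473) = 2/473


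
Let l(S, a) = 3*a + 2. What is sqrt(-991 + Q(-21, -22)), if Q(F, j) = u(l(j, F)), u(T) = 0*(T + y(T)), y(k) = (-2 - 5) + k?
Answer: I*sqrt(991) ≈ 31.48*I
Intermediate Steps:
y(k) = -7 + k
l(S, a) = 2 + 3*a
u(T) = 0 (u(T) = 0*(T + (-7 + T)) = 0*(-7 + 2*T) = 0)
Q(F, j) = 0
sqrt(-991 + Q(-21, -22)) = sqrt(-991 + 0) = sqrt(-991) = I*sqrt(991)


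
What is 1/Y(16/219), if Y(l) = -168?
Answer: -1/168 ≈ -0.0059524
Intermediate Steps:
1/Y(16/219) = 1/(-168) = -1/168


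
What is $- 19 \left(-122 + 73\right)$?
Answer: $931$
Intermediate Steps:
$- 19 \left(-122 + 73\right) = \left(-19\right) \left(-49\right) = 931$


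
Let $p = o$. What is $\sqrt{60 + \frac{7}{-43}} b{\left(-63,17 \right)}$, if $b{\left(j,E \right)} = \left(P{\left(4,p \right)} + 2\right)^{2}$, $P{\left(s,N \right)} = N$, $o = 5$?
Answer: $\frac{49 \sqrt{110639}}{43} \approx 379.04$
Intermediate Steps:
$p = 5$
$b{\left(j,E \right)} = 49$ ($b{\left(j,E \right)} = \left(5 + 2\right)^{2} = 7^{2} = 49$)
$\sqrt{60 + \frac{7}{-43}} b{\left(-63,17 \right)} = \sqrt{60 + \frac{7}{-43}} \cdot 49 = \sqrt{60 + 7 \left(- \frac{1}{43}\right)} 49 = \sqrt{60 - \frac{7}{43}} \cdot 49 = \sqrt{\frac{2573}{43}} \cdot 49 = \frac{\sqrt{110639}}{43} \cdot 49 = \frac{49 \sqrt{110639}}{43}$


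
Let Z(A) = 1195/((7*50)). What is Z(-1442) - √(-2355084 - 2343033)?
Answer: 239/70 - 3*I*√522013 ≈ 3.4143 - 2167.5*I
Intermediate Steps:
Z(A) = 239/70 (Z(A) = 1195/350 = 1195*(1/350) = 239/70)
Z(-1442) - √(-2355084 - 2343033) = 239/70 - √(-2355084 - 2343033) = 239/70 - √(-4698117) = 239/70 - 3*I*√522013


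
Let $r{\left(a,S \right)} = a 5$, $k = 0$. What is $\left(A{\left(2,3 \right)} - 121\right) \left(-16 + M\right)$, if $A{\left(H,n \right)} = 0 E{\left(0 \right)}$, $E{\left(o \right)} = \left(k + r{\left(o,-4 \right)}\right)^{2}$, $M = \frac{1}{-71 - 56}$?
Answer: $\frac{245993}{127} \approx 1937.0$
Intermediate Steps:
$r{\left(a,S \right)} = 5 a$
$M = - \frac{1}{127}$ ($M = \frac{1}{-127} = - \frac{1}{127} \approx -0.007874$)
$E{\left(o \right)} = 25 o^{2}$ ($E{\left(o \right)} = \left(0 + 5 o\right)^{2} = \left(5 o\right)^{2} = 25 o^{2}$)
$A{\left(H,n \right)} = 0$ ($A{\left(H,n \right)} = 0 \cdot 25 \cdot 0^{2} = 0 \cdot 25 \cdot 0 = 0 \cdot 0 = 0$)
$\left(A{\left(2,3 \right)} - 121\right) \left(-16 + M\right) = \left(0 - 121\right) \left(-16 - \frac{1}{127}\right) = \left(-121\right) \left(- \frac{2033}{127}\right) = \frac{245993}{127}$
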